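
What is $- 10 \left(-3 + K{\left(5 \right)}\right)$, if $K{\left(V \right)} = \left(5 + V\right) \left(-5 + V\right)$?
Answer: $30$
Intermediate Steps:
$K{\left(V \right)} = \left(-5 + V\right) \left(5 + V\right)$
$- 10 \left(-3 + K{\left(5 \right)}\right) = - 10 \left(-3 - \left(25 - 5^{2}\right)\right) = - 10 \left(-3 + \left(-25 + 25\right)\right) = - 10 \left(-3 + 0\right) = \left(-10\right) \left(-3\right) = 30$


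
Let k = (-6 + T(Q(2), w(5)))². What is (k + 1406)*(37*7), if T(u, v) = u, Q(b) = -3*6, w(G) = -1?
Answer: 513338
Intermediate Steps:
Q(b) = -18
k = 576 (k = (-6 - 18)² = (-24)² = 576)
(k + 1406)*(37*7) = (576 + 1406)*(37*7) = 1982*259 = 513338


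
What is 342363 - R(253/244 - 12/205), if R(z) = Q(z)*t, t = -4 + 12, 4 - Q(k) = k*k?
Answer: 107066432196519/312750050 ≈ 3.4234e+5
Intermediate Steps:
Q(k) = 4 - k² (Q(k) = 4 - k*k = 4 - k²)
t = 8
R(z) = 32 - 8*z² (R(z) = (4 - z²)*8 = 32 - 8*z²)
342363 - R(253/244 - 12/205) = 342363 - (32 - 8*(253/244 - 12/205)²) = 342363 - (32 - 8*(48937/50020)²) = 342363 - (32 - 8*2394829969/2502000400) = 342363 - (32 - 2394829969/312750050) = 342363 - 1*7613171631/312750050 = 342363 - 7613171631/312750050 = 107066432196519/312750050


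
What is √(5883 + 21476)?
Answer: √27359 ≈ 165.41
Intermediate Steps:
√(5883 + 21476) = √27359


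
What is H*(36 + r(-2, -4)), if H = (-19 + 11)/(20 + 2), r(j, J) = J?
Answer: -128/11 ≈ -11.636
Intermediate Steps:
H = -4/11 (H = -8/22 = -8*1/22 = -4/11 ≈ -0.36364)
H*(36 + r(-2, -4)) = -4*(36 - 4)/11 = -4/11*32 = -128/11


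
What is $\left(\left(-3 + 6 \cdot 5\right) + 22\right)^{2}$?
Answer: $2401$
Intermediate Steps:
$\left(\left(-3 + 6 \cdot 5\right) + 22\right)^{2} = \left(\left(-3 + 30\right) + 22\right)^{2} = \left(27 + 22\right)^{2} = 49^{2} = 2401$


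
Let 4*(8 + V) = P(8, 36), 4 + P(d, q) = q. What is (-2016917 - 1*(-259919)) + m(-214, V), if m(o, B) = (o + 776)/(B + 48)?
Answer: -42167671/24 ≈ -1.7570e+6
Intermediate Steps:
P(d, q) = -4 + q
V = 0 (V = -8 + (-4 + 36)/4 = -8 + (¼)*32 = -8 + 8 = 0)
m(o, B) = (776 + o)/(48 + B)
(-2016917 - 1*(-259919)) + m(-214, V) = (-2016917 - 1*(-259919)) + (776 - 214)/(48 + 0) = (-2016917 + 259919) + 562/48 = -1756998 + (1/48)*562 = -1756998 + 281/24 = -42167671/24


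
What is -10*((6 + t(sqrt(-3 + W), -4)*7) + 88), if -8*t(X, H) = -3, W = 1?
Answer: -3865/4 ≈ -966.25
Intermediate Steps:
t(X, H) = 3/8 (t(X, H) = -1/8*(-3) = 3/8)
-10*((6 + t(sqrt(-3 + W), -4)*7) + 88) = -10*((6 + (3/8)*7) + 88) = -10*((6 + 21/8) + 88) = -10*(69/8 + 88) = -10*773/8 = -3865/4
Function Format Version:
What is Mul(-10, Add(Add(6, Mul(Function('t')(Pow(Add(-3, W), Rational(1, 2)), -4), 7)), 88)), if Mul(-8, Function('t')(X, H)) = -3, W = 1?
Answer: Rational(-3865, 4) ≈ -966.25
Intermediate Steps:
Function('t')(X, H) = Rational(3, 8) (Function('t')(X, H) = Mul(Rational(-1, 8), -3) = Rational(3, 8))
Mul(-10, Add(Add(6, Mul(Function('t')(Pow(Add(-3, W), Rational(1, 2)), -4), 7)), 88)) = Mul(-10, Add(Add(6, Mul(Rational(3, 8), 7)), 88)) = Mul(-10, Add(Add(6, Rational(21, 8)), 88)) = Mul(-10, Add(Rational(69, 8), 88)) = Mul(-10, Rational(773, 8)) = Rational(-3865, 4)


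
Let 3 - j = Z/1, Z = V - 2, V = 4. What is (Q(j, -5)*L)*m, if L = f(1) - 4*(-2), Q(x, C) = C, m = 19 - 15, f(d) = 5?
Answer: -260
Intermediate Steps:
Z = 2 (Z = 4 - 2 = 2)
m = 4
j = 1 (j = 3 - 2/1 = 3 - 2 = 1)
L = 13 (L = 5 - 4*(-2) = 5 + 8 = 13)
(Q(j, -5)*L)*m = -5*13*4 = -65*4 = -260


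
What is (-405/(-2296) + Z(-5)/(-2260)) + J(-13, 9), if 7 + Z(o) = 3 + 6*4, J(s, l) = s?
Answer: -3329355/259448 ≈ -12.832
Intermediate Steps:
Z(o) = 20 (Z(o) = -7 + (3 + 6*4) = -7 + (3 + 24) = -7 + 27 = 20)
(-405/(-2296) + Z(-5)/(-2260)) + J(-13, 9) = (-405/(-2296) + 20/(-2260)) - 13 = (-405*(-1/2296) + 20*(-1/2260)) - 13 = (405/2296 - 1/113) - 13 = 43469/259448 - 13 = -3329355/259448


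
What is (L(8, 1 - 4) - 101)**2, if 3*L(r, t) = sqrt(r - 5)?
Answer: (303 - sqrt(3))**2/9 ≈ 10085.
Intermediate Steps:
L(r, t) = sqrt(-5 + r)/3 (L(r, t) = sqrt(r - 5)/3 = sqrt(-5 + r)/3)
(L(8, 1 - 4) - 101)**2 = (sqrt(-5 + 8)/3 - 101)**2 = (sqrt(3)/3 - 101)**2 = (-101 + sqrt(3)/3)**2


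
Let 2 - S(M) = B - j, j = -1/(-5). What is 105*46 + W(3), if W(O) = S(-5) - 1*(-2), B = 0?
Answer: 24171/5 ≈ 4834.2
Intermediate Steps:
j = ⅕ (j = -1*(-⅕) = ⅕ ≈ 0.20000)
S(M) = 11/5 (S(M) = 2 - (0 - 1*⅕) = 2 - (0 - ⅕) = 2 - 1*(-⅕) = 2 + ⅕ = 11/5)
W(O) = 21/5 (W(O) = 11/5 - 1*(-2) = 11/5 + 2 = 21/5)
105*46 + W(3) = 105*46 + 21/5 = 4830 + 21/5 = 24171/5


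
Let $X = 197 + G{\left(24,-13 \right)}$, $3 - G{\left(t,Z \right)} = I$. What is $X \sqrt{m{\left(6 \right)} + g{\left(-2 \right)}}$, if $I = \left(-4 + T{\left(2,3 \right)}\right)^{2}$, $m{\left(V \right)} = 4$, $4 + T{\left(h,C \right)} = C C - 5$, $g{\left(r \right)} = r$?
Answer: $184 \sqrt{2} \approx 260.22$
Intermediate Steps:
$T{\left(h,C \right)} = -9 + C^{2}$ ($T{\left(h,C \right)} = -4 + \left(C C - 5\right) = -4 + \left(C^{2} - 5\right) = -4 + \left(-5 + C^{2}\right) = -9 + C^{2}$)
$I = 16$ ($I = \left(-4 - \left(9 - 3^{2}\right)\right)^{2} = \left(-4 + \left(-9 + 9\right)\right)^{2} = \left(-4 + 0\right)^{2} = \left(-4\right)^{2} = 16$)
$G{\left(t,Z \right)} = -13$ ($G{\left(t,Z \right)} = 3 - 16 = -13$)
$X = 184$ ($X = 197 - 13 = 184$)
$X \sqrt{m{\left(6 \right)} + g{\left(-2 \right)}} = 184 \sqrt{4 - 2} = 184 \sqrt{2}$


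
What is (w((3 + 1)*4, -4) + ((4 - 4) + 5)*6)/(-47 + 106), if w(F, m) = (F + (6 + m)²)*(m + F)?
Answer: 270/59 ≈ 4.5763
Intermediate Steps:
w(F, m) = (F + m)*(F + (6 + m)²) (w(F, m) = (F + (6 + m)²)*(F + m) = (F + m)*(F + (6 + m)²))
(w((3 + 1)*4, -4) + ((4 - 4) + 5)*6)/(-47 + 106) = ((((3 + 1)*4)² + ((3 + 1)*4)*(-4) + ((3 + 1)*4)*(6 - 4)² - 4*(6 - 4)²) + ((4 - 4) + 5)*6)/(-47 + 106) = (((4*4)² + (4*4)*(-4) + (4*4)*2² - 4*2²) + (0 + 5)*6)/59 = ((16² + 16*(-4) + 16*4 - 4*4) + 5*6)*(1/59) = ((256 - 64 + 64 - 16) + 30)*(1/59) = (240 + 30)*(1/59) = 270*(1/59) = 270/59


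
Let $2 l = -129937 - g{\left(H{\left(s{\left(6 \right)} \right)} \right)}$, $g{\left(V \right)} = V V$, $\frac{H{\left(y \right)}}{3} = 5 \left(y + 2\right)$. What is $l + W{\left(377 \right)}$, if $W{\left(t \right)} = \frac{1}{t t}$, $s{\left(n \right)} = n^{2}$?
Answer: $- \frac{64645527971}{284258} \approx -2.2742 \cdot 10^{5}$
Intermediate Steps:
$H{\left(y \right)} = 30 + 15 y$ ($H{\left(y \right)} = 3 \cdot 5 \left(y + 2\right) = 3 \cdot 5 \left(2 + y\right) = 3 \left(10 + 5 y\right) = 30 + 15 y$)
$g{\left(V \right)} = V^{2}$
$l = - \frac{454837}{2}$ ($l = \frac{-129937 - \left(30 + 15 \cdot 6^{2}\right)^{2}}{2} = \frac{-129937 - \left(30 + 15 \cdot 36\right)^{2}}{2} = \frac{-129937 - \left(30 + 540\right)^{2}}{2} = \frac{-129937 - 570^{2}}{2} = \frac{-129937 - 324900}{2} = \frac{1}{2} \left(-454837\right) = - \frac{454837}{2} \approx -2.2742 \cdot 10^{5}$)
$W{\left(t \right)} = \frac{1}{t^{2}}$
$l + W{\left(377 \right)} = - \frac{454837}{2} + \frac{1}{142129} = - \frac{64645527971}{284258}$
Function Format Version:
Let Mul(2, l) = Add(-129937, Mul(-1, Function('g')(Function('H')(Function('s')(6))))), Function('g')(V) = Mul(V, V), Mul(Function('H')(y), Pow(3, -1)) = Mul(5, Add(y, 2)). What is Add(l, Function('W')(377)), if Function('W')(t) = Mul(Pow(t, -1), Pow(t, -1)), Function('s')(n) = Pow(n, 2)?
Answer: Rational(-64645527971, 284258) ≈ -2.2742e+5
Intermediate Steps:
Function('H')(y) = Add(30, Mul(15, y)) (Function('H')(y) = Mul(3, Mul(5, Add(y, 2))) = Mul(3, Mul(5, Add(2, y))) = Mul(3, Add(10, Mul(5, y))) = Add(30, Mul(15, y)))
Function('g')(V) = Pow(V, 2)
l = Rational(-454837, 2) (l = Mul(Rational(1, 2), Add(-129937, Mul(-1, Pow(Add(30, Mul(15, Pow(6, 2))), 2)))) = Mul(Rational(1, 2), Add(-129937, Mul(-1, Pow(Add(30, Mul(15, 36)), 2)))) = Mul(Rational(1, 2), Add(-129937, Mul(-1, Pow(Add(30, 540), 2)))) = Mul(Rational(1, 2), Add(-129937, Mul(-1, Pow(570, 2)))) = Mul(Rational(1, 2), Add(-129937, Mul(-1, 324900))) = Mul(Rational(1, 2), Add(-129937, -324900)) = Mul(Rational(1, 2), -454837) = Rational(-454837, 2) ≈ -2.2742e+5)
Function('W')(t) = Pow(t, -2)
Add(l, Function('W')(377)) = Add(Rational(-454837, 2), Pow(377, -2)) = Add(Rational(-454837, 2), Rational(1, 142129)) = Rational(-64645527971, 284258)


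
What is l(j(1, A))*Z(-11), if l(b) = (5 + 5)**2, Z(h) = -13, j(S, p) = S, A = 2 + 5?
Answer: -1300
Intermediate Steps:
A = 7
l(b) = 100 (l(b) = 10**2 = 100)
l(j(1, A))*Z(-11) = 100*(-13) = -1300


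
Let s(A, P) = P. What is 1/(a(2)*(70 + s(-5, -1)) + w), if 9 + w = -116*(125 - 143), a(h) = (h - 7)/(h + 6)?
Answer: 8/16287 ≈ 0.00049119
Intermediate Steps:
a(h) = (-7 + h)/(6 + h)
w = 2079 (w = -9 - 116*(125 - 143) = -9 - 116*(-18) = -9 + 2088 = 2079)
1/(a(2)*(70 + s(-5, -1)) + w) = 1/(((-7 + 2)/(6 + 2))*(70 - 1) + 2079) = 1/((-5/8)*69 + 2079) = 1/(((⅛)*(-5))*69 + 2079) = 1/(-5/8*69 + 2079) = 1/(-345/8 + 2079) = 1/(16287/8) = 8/16287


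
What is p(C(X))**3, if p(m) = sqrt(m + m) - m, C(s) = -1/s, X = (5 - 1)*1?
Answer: (1 + 2*I*sqrt(2))**3/64 ≈ -0.35938 - 0.22097*I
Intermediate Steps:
X = 4 (X = 4*1 = 4)
p(m) = -m + sqrt(2)*sqrt(m) (p(m) = sqrt(2*m) - m = sqrt(2)*sqrt(m) - m = -m + sqrt(2)*sqrt(m))
p(C(X))**3 = (-(-1)/4 + sqrt(2)*sqrt(-1/4))**3 = (-(-1)/4 + sqrt(2)*sqrt(-1*1/4))**3 = (-1*(-1/4) + sqrt(2)*sqrt(-1/4))**3 = (1/4 + sqrt(2)*(I/2))**3 = (1/4 + I*sqrt(2)/2)**3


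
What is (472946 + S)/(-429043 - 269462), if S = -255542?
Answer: -72468/232835 ≈ -0.31124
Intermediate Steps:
(472946 + S)/(-429043 - 269462) = (472946 - 255542)/(-429043 - 269462) = 217404/(-698505) = 217404*(-1/698505) = -72468/232835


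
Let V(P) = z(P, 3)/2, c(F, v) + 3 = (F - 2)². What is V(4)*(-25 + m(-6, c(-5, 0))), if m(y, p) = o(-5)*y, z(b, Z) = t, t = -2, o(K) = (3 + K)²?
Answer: 49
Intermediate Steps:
c(F, v) = -3 + (-2 + F)² (c(F, v) = -3 + (F - 2)² = -3 + (-2 + F)²)
z(b, Z) = -2
V(P) = -1 (V(P) = -2/2 = -2*½ = -1)
m(y, p) = 4*y (m(y, p) = (3 - 5)²*y = (-2)²*y = 4*y)
V(4)*(-25 + m(-6, c(-5, 0))) = -(-25 + 4*(-6)) = -(-25 - 24) = -1*(-49) = 49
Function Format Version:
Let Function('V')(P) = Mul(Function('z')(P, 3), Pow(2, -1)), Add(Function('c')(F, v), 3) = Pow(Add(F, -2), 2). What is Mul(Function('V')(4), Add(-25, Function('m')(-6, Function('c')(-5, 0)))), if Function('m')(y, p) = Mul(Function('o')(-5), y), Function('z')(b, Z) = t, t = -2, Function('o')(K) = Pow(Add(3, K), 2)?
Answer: 49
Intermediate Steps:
Function('c')(F, v) = Add(-3, Pow(Add(-2, F), 2)) (Function('c')(F, v) = Add(-3, Pow(Add(F, -2), 2)) = Add(-3, Pow(Add(-2, F), 2)))
Function('z')(b, Z) = -2
Function('V')(P) = -1 (Function('V')(P) = Mul(-2, Pow(2, -1)) = Mul(-2, Rational(1, 2)) = -1)
Function('m')(y, p) = Mul(4, y) (Function('m')(y, p) = Mul(Pow(Add(3, -5), 2), y) = Mul(Pow(-2, 2), y) = Mul(4, y))
Mul(Function('V')(4), Add(-25, Function('m')(-6, Function('c')(-5, 0)))) = Mul(-1, Add(-25, Mul(4, -6))) = Mul(-1, Add(-25, -24)) = Mul(-1, -49) = 49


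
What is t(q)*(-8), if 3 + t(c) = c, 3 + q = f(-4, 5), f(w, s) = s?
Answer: 8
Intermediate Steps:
q = 2 (q = -3 + 5 = 2)
t(c) = -3 + c
t(q)*(-8) = (-3 + 2)*(-8) = -1*(-8) = 8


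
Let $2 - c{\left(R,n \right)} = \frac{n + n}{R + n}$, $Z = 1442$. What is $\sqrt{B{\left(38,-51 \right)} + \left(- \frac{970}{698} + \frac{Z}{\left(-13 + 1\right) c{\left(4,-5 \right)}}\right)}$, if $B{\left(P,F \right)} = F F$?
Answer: $\frac{\sqrt{45858915147}}{4188} \approx 51.133$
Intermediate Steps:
$B{\left(P,F \right)} = F^{2}$
$c{\left(R,n \right)} = 2 - \frac{2 n}{R + n}$ ($c{\left(R,n \right)} = 2 - \frac{n + n}{R + n} = 2 - \frac{2 n}{R + n}$)
$\sqrt{B{\left(38,-51 \right)} + \left(- \frac{970}{698} + \frac{Z}{\left(-13 + 1\right) c{\left(4,-5 \right)}}\right)} = \sqrt{\left(-51\right)^{2} + \left(- \frac{970}{698} + \frac{1442}{\left(-13 + 1\right) 2 \cdot 4 \frac{1}{4 - 5}}\right)} = \sqrt{2601 + \left(\left(-970\right) \frac{1}{698} + \frac{1442}{\left(-12\right) 2 \cdot 4 \frac{1}{-1}}\right)} = \sqrt{2601 - \left(\frac{485}{349} - \frac{1442}{\left(-12\right) 2 \cdot 4 \left(-1\right)}\right)} = \sqrt{2601 - \left(\frac{485}{349} - \frac{1442}{\left(-12\right) \left(-8\right)}\right)} = \sqrt{2601 - \left(\frac{485}{349} - \frac{1442}{96}\right)} = \sqrt{2601 + \left(- \frac{485}{349} + 1442 \cdot \frac{1}{96}\right)} = \sqrt{2601 + \left(- \frac{485}{349} + \frac{721}{48}\right)} = \sqrt{2601 + \frac{228349}{16752}} = \sqrt{\frac{43800301}{16752}} = \frac{\sqrt{45858915147}}{4188}$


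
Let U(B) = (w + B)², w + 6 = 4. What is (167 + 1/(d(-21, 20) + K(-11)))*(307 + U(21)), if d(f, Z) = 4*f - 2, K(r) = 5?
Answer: 9035368/81 ≈ 1.1155e+5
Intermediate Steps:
w = -2 (w = -6 + 4 = -2)
d(f, Z) = -2 + 4*f
U(B) = (-2 + B)²
(167 + 1/(d(-21, 20) + K(-11)))*(307 + U(21)) = (167 + 1/((-2 + 4*(-21)) + 5))*(307 + (-2 + 21)²) = (167 + 1/((-2 - 84) + 5))*(307 + 19²) = (167 + 1/(-86 + 5))*(307 + 361) = (167 + 1/(-81))*668 = (167 - 1/81)*668 = (13526/81)*668 = 9035368/81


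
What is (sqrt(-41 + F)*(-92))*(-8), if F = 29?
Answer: 1472*I*sqrt(3) ≈ 2549.6*I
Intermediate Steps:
(sqrt(-41 + F)*(-92))*(-8) = (sqrt(-41 + 29)*(-92))*(-8) = (sqrt(-12)*(-92))*(-8) = ((2*I*sqrt(3))*(-92))*(-8) = -184*I*sqrt(3)*(-8) = 1472*I*sqrt(3)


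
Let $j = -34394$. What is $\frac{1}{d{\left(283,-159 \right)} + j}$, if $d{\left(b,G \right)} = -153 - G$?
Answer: $- \frac{1}{34388} \approx -2.908 \cdot 10^{-5}$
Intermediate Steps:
$\frac{1}{d{\left(283,-159 \right)} + j} = \frac{1}{\left(-153 - -159\right) - 34394} = \frac{1}{\left(-153 + 159\right) - 34394} = \frac{1}{6 - 34394} = \frac{1}{-34388} = - \frac{1}{34388}$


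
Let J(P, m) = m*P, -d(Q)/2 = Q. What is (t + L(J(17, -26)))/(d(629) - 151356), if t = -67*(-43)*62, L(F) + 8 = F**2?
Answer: -16999/6937 ≈ -2.4505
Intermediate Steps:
d(Q) = -2*Q
J(P, m) = P*m
L(F) = -8 + F**2
t = 178622 (t = 2881*62 = 178622)
(t + L(J(17, -26)))/(d(629) - 151356) = (178622 + (-8 + (17*(-26))**2))/(-2*629 - 151356) = (178622 + (-8 + (-442)**2))/(-1258 - 151356) = (178622 + (-8 + 195364))/(-152614) = (178622 + 195356)*(-1/152614) = 373978*(-1/152614) = -16999/6937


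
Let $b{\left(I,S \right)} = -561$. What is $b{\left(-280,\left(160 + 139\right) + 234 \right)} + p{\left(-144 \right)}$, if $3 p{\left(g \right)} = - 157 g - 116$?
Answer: $\frac{20809}{3} \approx 6936.3$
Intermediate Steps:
$p{\left(g \right)} = - \frac{116}{3} - \frac{157 g}{3}$ ($p{\left(g \right)} = \frac{- 157 g - 116}{3} = \frac{-116 - 157 g}{3} = - \frac{116}{3} - \frac{157 g}{3}$)
$b{\left(-280,\left(160 + 139\right) + 234 \right)} + p{\left(-144 \right)} = -561 - - \frac{22492}{3} = -561 + \left(- \frac{116}{3} + 7536\right) = -561 + \frac{22492}{3} = \frac{20809}{3}$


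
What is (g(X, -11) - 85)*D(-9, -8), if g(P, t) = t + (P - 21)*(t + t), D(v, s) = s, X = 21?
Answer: 768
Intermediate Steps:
g(P, t) = t + 2*t*(-21 + P) (g(P, t) = t + (-21 + P)*(2*t) = t + 2*t*(-21 + P))
(g(X, -11) - 85)*D(-9, -8) = (-11*(-41 + 2*21) - 85)*(-8) = (-11*(-41 + 42) - 85)*(-8) = (-11*1 - 85)*(-8) = (-11 - 85)*(-8) = -96*(-8) = 768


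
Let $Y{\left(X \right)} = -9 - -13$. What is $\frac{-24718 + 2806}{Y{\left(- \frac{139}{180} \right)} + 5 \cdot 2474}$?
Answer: $- \frac{10956}{6187} \approx -1.7708$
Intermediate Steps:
$Y{\left(X \right)} = 4$ ($Y{\left(X \right)} = -9 + 13 = 4$)
$\frac{-24718 + 2806}{Y{\left(- \frac{139}{180} \right)} + 5 \cdot 2474} = \frac{-24718 + 2806}{4 + 5 \cdot 2474} = - \frac{21912}{4 + 12370} = - \frac{21912}{12374} = \left(-21912\right) \frac{1}{12374} = - \frac{10956}{6187}$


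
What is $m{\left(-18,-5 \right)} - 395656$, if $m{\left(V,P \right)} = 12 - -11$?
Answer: $-395633$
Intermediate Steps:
$m{\left(V,P \right)} = 23$ ($m{\left(V,P \right)} = 12 + 11 = 23$)
$m{\left(-18,-5 \right)} - 395656 = 23 - 395656 = -395633$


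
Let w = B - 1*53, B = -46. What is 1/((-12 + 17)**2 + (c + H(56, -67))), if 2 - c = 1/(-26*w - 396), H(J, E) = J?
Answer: 2178/180773 ≈ 0.012048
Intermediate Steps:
w = -99 (w = -46 - 1*53 = -46 - 53 = -99)
c = 4355/2178 (c = 2 - 1/(-26*(-99) - 396) = 2 - 1/(2574 - 396) = 2 - 1/2178 = 4355/2178 ≈ 1.9995)
1/((-12 + 17)**2 + (c + H(56, -67))) = 1/((-12 + 17)**2 + (4355/2178 + 56)) = 1/(5**2 + 126323/2178) = 1/(25 + 126323/2178) = 1/(180773/2178) = 2178/180773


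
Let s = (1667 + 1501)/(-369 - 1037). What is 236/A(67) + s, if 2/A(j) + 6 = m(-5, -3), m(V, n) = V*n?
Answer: 745002/703 ≈ 1059.7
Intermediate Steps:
A(j) = 2/9 (A(j) = 2/(-6 - 5*(-3)) = 2/(-6 + 15) = 2/9)
s = -1584/703 (s = 3168/(-1406) = 3168*(-1/1406) = -1584/703 ≈ -2.2532)
236/A(67) + s = 236/(2/9) - 1584/703 = 236*(9/2) - 1584/703 = 1062 - 1584/703 = 745002/703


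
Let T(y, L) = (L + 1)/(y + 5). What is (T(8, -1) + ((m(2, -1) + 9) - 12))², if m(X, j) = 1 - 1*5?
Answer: 49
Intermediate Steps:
m(X, j) = -4 (m(X, j) = 1 - 5 = -4)
T(y, L) = (1 + L)/(5 + y)
(T(8, -1) + ((m(2, -1) + 9) - 12))² = ((1 - 1)/(5 + 8) + ((-4 + 9) - 12))² = (0/13 + (5 - 12))² = ((1/13)*0 - 7)² = (0 - 7)² = (-7)² = 49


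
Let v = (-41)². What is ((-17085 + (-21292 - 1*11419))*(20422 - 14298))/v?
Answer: -304950704/1681 ≈ -1.8141e+5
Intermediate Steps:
v = 1681
((-17085 + (-21292 - 1*11419))*(20422 - 14298))/v = ((-17085 + (-21292 - 1*11419))*(20422 - 14298))/1681 = ((-17085 + (-21292 - 11419))*6124)*(1/1681) = ((-17085 - 32711)*6124)*(1/1681) = -49796*6124*(1/1681) = -304950704*1/1681 = -304950704/1681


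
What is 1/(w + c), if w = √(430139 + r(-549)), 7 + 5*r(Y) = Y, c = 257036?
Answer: 1285180/330335376341 - √10750695/330335376341 ≈ 3.8806e-6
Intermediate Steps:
r(Y) = -7/5 + Y/5
w = √10750695/5 (w = √(430139 + (-7/5 + (⅕)*(-549))) = √(430139 + (-7/5 - 549/5)) = √(430139 - 556/5) = √(2150139/5) = √10750695/5 ≈ 655.76)
1/(w + c) = 1/(√10750695/5 + 257036) = 1/(257036 + √10750695/5)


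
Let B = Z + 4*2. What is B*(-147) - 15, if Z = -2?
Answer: -897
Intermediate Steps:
B = 6 (B = -2 + 4*2 = -2 + 8 = 6)
B*(-147) - 15 = 6*(-147) - 15 = -882 - 15 = -897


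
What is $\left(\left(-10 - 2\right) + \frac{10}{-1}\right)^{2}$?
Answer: $484$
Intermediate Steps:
$\left(\left(-10 - 2\right) + \frac{10}{-1}\right)^{2} = \left(-12 + 10 \left(-1\right)\right)^{2} = \left(-12 - 10\right)^{2} = \left(-22\right)^{2} = 484$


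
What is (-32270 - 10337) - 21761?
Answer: -64368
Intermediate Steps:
(-32270 - 10337) - 21761 = -42607 - 21761 = -64368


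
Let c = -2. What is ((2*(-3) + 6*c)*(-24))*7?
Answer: 3024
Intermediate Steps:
((2*(-3) + 6*c)*(-24))*7 = ((2*(-3) + 6*(-2))*(-24))*7 = ((-6 - 12)*(-24))*7 = -18*(-24)*7 = 432*7 = 3024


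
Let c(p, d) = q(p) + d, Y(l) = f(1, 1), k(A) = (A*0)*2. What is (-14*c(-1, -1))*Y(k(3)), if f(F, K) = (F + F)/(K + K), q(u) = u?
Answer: 28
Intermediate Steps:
k(A) = 0 (k(A) = 0*2 = 0)
f(F, K) = F/K (f(F, K) = (2*F)/((2*K)) = (2*F)*(1/(2*K)) = F/K)
Y(l) = 1 (Y(l) = 1/1 = 1*1 = 1)
c(p, d) = d + p (c(p, d) = p + d = d + p)
(-14*c(-1, -1))*Y(k(3)) = -14*(-1 - 1)*1 = -14*(-2)*1 = 28*1 = 28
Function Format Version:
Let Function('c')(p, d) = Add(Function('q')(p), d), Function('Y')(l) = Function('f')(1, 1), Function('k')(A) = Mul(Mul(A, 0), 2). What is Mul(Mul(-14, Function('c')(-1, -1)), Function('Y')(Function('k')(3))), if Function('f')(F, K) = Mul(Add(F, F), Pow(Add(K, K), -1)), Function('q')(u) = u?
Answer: 28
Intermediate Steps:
Function('k')(A) = 0 (Function('k')(A) = Mul(0, 2) = 0)
Function('f')(F, K) = Mul(F, Pow(K, -1)) (Function('f')(F, K) = Mul(Mul(2, F), Pow(Mul(2, K), -1)) = Mul(Mul(2, F), Mul(Rational(1, 2), Pow(K, -1))) = Mul(F, Pow(K, -1)))
Function('Y')(l) = 1 (Function('Y')(l) = Mul(1, Pow(1, -1)) = Mul(1, 1) = 1)
Function('c')(p, d) = Add(d, p) (Function('c')(p, d) = Add(p, d) = Add(d, p))
Mul(Mul(-14, Function('c')(-1, -1)), Function('Y')(Function('k')(3))) = Mul(Mul(-14, Add(-1, -1)), 1) = Mul(Mul(-14, -2), 1) = Mul(28, 1) = 28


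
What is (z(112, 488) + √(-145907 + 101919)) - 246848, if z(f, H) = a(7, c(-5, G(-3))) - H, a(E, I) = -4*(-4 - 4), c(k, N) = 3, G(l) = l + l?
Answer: -247304 + 2*I*√10997 ≈ -2.473e+5 + 209.73*I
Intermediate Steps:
G(l) = 2*l
a(E, I) = 32 (a(E, I) = -4*(-8) = 32)
z(f, H) = 32 - H
(z(112, 488) + √(-145907 + 101919)) - 246848 = ((32 - 1*488) + √(-145907 + 101919)) - 246848 = ((32 - 488) + √(-43988)) - 246848 = (-456 + 2*I*√10997) - 246848 = -247304 + 2*I*√10997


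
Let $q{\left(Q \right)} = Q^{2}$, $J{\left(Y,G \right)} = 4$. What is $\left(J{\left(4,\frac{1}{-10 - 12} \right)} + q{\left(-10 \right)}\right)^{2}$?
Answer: $10816$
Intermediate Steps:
$\left(J{\left(4,\frac{1}{-10 - 12} \right)} + q{\left(-10 \right)}\right)^{2} = \left(4 + \left(-10\right)^{2}\right)^{2} = \left(4 + 100\right)^{2} = 104^{2} = 10816$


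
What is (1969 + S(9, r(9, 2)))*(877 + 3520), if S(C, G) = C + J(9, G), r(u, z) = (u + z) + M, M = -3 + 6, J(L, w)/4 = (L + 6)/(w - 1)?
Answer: 113328278/13 ≈ 8.7176e+6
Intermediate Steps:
J(L, w) = 4*(6 + L)/(-1 + w) (J(L, w) = 4*((L + 6)/(w - 1)) = 4*((6 + L)/(-1 + w)) = 4*(6 + L)/(-1 + w))
M = 3
r(u, z) = 3 + u + z (r(u, z) = (u + z) + 3 = 3 + u + z)
S(C, G) = C + 60/(-1 + G) (S(C, G) = C + 4*(6 + 9)/(-1 + G) = C + 4*15/(-1 + G) = C + 60/(-1 + G))
(1969 + S(9, r(9, 2)))*(877 + 3520) = (1969 + (60 + 9*(-1 + (3 + 9 + 2)))/(-1 + (3 + 9 + 2)))*(877 + 3520) = (1969 + (60 + 9*(-1 + 14))/(-1 + 14))*4397 = (1969 + (60 + 9*13)/13)*4397 = (1969 + (60 + 117)/13)*4397 = (1969 + (1/13)*177)*4397 = (1969 + 177/13)*4397 = (25774/13)*4397 = 113328278/13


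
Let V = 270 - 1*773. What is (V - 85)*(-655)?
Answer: 385140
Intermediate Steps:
V = -503 (V = 270 - 773 = -503)
(V - 85)*(-655) = (-503 - 85)*(-655) = -588*(-655) = 385140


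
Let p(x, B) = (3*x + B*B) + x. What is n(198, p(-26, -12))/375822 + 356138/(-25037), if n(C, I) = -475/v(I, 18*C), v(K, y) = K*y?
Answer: -3816174256249747/268282392763968 ≈ -14.224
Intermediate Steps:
p(x, B) = B**2 + 4*x (p(x, B) = (3*x + B**2) + x = (B**2 + 3*x) + x = B**2 + 4*x)
n(C, I) = -475/(18*C*I) (n(C, I) = -475*1/(18*C*I) = -475/(18*C*I))
n(198, p(-26, -12))/375822 + 356138/(-25037) = -475/18/(198*((-12)**2 + 4*(-26)))/375822 + 356138/(-25037) = -475/18*1/198/(144 - 104)*(1/375822) + 356138*(-1/25037) = -475/18*1/198/40*(1/375822) - 356138/25037 = -475/18*1/198*1/40*(1/375822) - 356138/25037 = -95/28512*1/375822 - 356138/25037 = -95/10715436864 - 356138/25037 = -3816174256249747/268282392763968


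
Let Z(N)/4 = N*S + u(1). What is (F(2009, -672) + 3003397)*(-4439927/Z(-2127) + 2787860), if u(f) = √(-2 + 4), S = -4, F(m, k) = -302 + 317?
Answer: 303033403077705400246/36193031 + 3333732507731*√2/72386062 ≈ 8.3727e+12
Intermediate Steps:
F(m, k) = 15
u(f) = √2
Z(N) = -16*N + 4*√2 (Z(N) = 4*(N*(-4) + √2) = 4*(-4*N + √2) = 4*(√2 - 4*N) = -16*N + 4*√2)
(F(2009, -672) + 3003397)*(-4439927/Z(-2127) + 2787860) = (15 + 3003397)*(-4439927/(-16*(-2127) + 4*√2) + 2787860) = 3003412*(-4439927/(34032 + 4*√2) + 2787860) = 3003412*(2787860 - 4439927/(34032 + 4*√2)) = 8373092178320 - 13334930030924/(34032 + 4*√2)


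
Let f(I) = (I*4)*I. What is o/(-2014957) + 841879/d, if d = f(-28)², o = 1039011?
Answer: -1217399934179/2830869508096 ≈ -0.43004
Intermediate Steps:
f(I) = 4*I² (f(I) = (4*I)*I = 4*I²)
d = 9834496 (d = (4*(-28)²)² = (4*784)² = 3136² = 9834496)
o/(-2014957) + 841879/d = 1039011/(-2014957) + 841879/9834496 = 1039011*(-1/2014957) + 841879*(1/9834496) = -1039011/2014957 + 841879/9834496 = -1217399934179/2830869508096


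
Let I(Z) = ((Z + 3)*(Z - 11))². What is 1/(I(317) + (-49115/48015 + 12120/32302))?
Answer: 14099823/135193705097094737 ≈ 1.0429e-10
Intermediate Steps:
I(Z) = (-11 + Z)²*(3 + Z)² (I(Z) = ((3 + Z)*(-11 + Z))² = ((-11 + Z)*(3 + Z))² = (-11 + Z)²*(3 + Z)²)
1/(I(317) + (-49115/48015 + 12120/32302)) = 1/((-11 + 317)²*(3 + 317)² + (-49115/48015 + 12120/32302)) = 1/(306²*320² + (-49115*1/48015 + 12120*(1/32302))) = 1/(93636*102400 + (-893/873 + 6060/16151)) = 1/(9588326400 - 9132463/14099823) = 1/(135193705097094737/14099823) = 14099823/135193705097094737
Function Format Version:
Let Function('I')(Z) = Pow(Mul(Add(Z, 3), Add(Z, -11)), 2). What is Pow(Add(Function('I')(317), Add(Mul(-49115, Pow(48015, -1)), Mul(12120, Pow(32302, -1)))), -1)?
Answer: Rational(14099823, 135193705097094737) ≈ 1.0429e-10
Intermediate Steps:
Function('I')(Z) = Mul(Pow(Add(-11, Z), 2), Pow(Add(3, Z), 2)) (Function('I')(Z) = Pow(Mul(Add(3, Z), Add(-11, Z)), 2) = Pow(Mul(Add(-11, Z), Add(3, Z)), 2) = Mul(Pow(Add(-11, Z), 2), Pow(Add(3, Z), 2)))
Pow(Add(Function('I')(317), Add(Mul(-49115, Pow(48015, -1)), Mul(12120, Pow(32302, -1)))), -1) = Pow(Add(Mul(Pow(Add(-11, 317), 2), Pow(Add(3, 317), 2)), Add(Mul(-49115, Pow(48015, -1)), Mul(12120, Pow(32302, -1)))), -1) = Pow(Add(Mul(Pow(306, 2), Pow(320, 2)), Add(Mul(-49115, Rational(1, 48015)), Mul(12120, Rational(1, 32302)))), -1) = Pow(Add(Mul(93636, 102400), Add(Rational(-893, 873), Rational(6060, 16151))), -1) = Pow(Add(9588326400, Rational(-9132463, 14099823)), -1) = Pow(Rational(135193705097094737, 14099823), -1) = Rational(14099823, 135193705097094737)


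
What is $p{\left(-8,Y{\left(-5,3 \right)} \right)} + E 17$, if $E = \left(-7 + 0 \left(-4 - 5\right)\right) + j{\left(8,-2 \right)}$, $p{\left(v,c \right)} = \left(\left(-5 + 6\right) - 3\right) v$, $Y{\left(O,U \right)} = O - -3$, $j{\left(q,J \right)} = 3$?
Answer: $-52$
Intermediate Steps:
$Y{\left(O,U \right)} = 3 + O$ ($Y{\left(O,U \right)} = O + 3 = 3 + O$)
$p{\left(v,c \right)} = - 2 v$ ($p{\left(v,c \right)} = \left(1 - 3\right) v = - 2 v$)
$E = -4$ ($E = \left(-7 + 0 \left(-4 - 5\right)\right) + 3 = \left(-7 + 0 \left(-9\right)\right) + 3 = \left(-7 + 0\right) + 3 = -7 + 3 = -4$)
$p{\left(-8,Y{\left(-5,3 \right)} \right)} + E 17 = \left(-2\right) \left(-8\right) - 68 = 16 - 68 = -52$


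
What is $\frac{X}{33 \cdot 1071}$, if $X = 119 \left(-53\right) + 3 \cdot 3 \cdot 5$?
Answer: $- \frac{6262}{35343} \approx -0.17718$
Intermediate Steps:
$X = -6262$ ($X = -6307 + 9 \cdot 5 = -6307 + 45 = -6262$)
$\frac{X}{33 \cdot 1071} = - \frac{6262}{33 \cdot 1071} = - \frac{6262}{35343}$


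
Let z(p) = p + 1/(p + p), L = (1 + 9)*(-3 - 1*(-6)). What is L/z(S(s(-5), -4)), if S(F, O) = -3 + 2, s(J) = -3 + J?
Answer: -20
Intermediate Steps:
S(F, O) = -1
L = 30 (L = 10*(-3 + 6) = 10*3 = 30)
z(p) = p + 1/(2*p)
L/z(S(s(-5), -4)) = 30/(-1 + (½)/(-1)) = 30/(-1 + (½)*(-1)) = 30/(-1 - ½) = 30/(-3/2) = 30*(-⅔) = -20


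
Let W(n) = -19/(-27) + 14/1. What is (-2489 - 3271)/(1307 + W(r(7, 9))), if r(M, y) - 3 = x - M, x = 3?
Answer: -77760/17843 ≈ -4.3580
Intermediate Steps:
r(M, y) = 6 - M (r(M, y) = 3 + (3 - M) = 6 - M)
W(n) = 397/27 (W(n) = -19*(-1/27) + 14*1 = 19/27 + 14 = 397/27)
(-2489 - 3271)/(1307 + W(r(7, 9))) = (-2489 - 3271)/(1307 + 397/27) = -5760/35686/27 = -5760*27/35686 = -77760/17843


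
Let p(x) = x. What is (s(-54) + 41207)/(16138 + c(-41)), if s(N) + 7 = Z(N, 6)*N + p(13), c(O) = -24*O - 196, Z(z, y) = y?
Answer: 1319/546 ≈ 2.4158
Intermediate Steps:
c(O) = -196 - 24*O
s(N) = 6 + 6*N (s(N) = -7 + (6*N + 13) = -7 + (13 + 6*N) = 6 + 6*N)
(s(-54) + 41207)/(16138 + c(-41)) = ((6 + 6*(-54)) + 41207)/(16138 + (-196 - 24*(-41))) = ((6 - 324) + 41207)/(16138 + (-196 + 984)) = (-318 + 41207)/(16138 + 788) = 40889/16926 = 40889*(1/16926) = 1319/546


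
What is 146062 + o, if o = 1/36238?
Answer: 5292994757/36238 ≈ 1.4606e+5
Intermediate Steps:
o = 1/36238 ≈ 2.7595e-5
146062 + o = 146062 + 1/36238 = 5292994757/36238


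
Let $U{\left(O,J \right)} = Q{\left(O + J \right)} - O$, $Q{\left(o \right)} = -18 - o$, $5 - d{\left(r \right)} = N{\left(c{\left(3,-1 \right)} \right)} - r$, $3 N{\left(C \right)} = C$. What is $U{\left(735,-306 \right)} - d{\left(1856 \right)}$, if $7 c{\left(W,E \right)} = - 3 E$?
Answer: $- \frac{21300}{7} \approx -3042.9$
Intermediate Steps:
$c{\left(W,E \right)} = - \frac{3 E}{7}$ ($c{\left(W,E \right)} = \frac{\left(-3\right) E}{7} = - \frac{3 E}{7}$)
$N{\left(C \right)} = \frac{C}{3}$
$d{\left(r \right)} = \frac{34}{7} + r$ ($d{\left(r \right)} = 5 - \left(\frac{\left(- \frac{3}{7}\right) \left(-1\right)}{3} - r\right) = 5 - \left(\frac{1}{3} \cdot \frac{3}{7} - r\right) = 5 - \left(\frac{1}{7} - r\right) = 5 + \left(- \frac{1}{7} + r\right) = \frac{34}{7} + r$)
$U{\left(O,J \right)} = -18 - J - 2 O$ ($U{\left(O,J \right)} = \left(-18 - \left(O + J\right)\right) - O = \left(-18 - \left(J + O\right)\right) - O = \left(-18 - J - O\right) - O = -18 - J - 2 O$)
$U{\left(735,-306 \right)} - d{\left(1856 \right)} = \left(-18 - -306 - 1470\right) - \left(\frac{34}{7} + 1856\right) = \left(-18 + 306 - 1470\right) - \frac{13026}{7} = -1182 - \frac{13026}{7} = - \frac{21300}{7}$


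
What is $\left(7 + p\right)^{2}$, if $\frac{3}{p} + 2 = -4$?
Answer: $\frac{169}{4} \approx 42.25$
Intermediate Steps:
$p = - \frac{1}{2}$ ($p = \frac{3}{-2 - 4} = \frac{3}{-6} = 3 \left(- \frac{1}{6}\right) = - \frac{1}{2} \approx -0.5$)
$\left(7 + p\right)^{2} = \left(7 - \frac{1}{2}\right)^{2} = \left(\frac{13}{2}\right)^{2} = \frac{169}{4}$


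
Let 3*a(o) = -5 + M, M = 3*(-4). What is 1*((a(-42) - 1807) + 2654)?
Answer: 2524/3 ≈ 841.33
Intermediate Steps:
M = -12
a(o) = -17/3 (a(o) = (-5 - 12)/3 = (⅓)*(-17) = -17/3)
1*((a(-42) - 1807) + 2654) = 1*((-17/3 - 1807) + 2654) = 1*(-5438/3 + 2654) = 1*(2524/3) = 2524/3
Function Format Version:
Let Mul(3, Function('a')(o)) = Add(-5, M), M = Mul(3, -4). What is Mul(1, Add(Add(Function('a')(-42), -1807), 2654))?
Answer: Rational(2524, 3) ≈ 841.33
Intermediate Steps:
M = -12
Function('a')(o) = Rational(-17, 3) (Function('a')(o) = Mul(Rational(1, 3), Add(-5, -12)) = Mul(Rational(1, 3), -17) = Rational(-17, 3))
Mul(1, Add(Add(Function('a')(-42), -1807), 2654)) = Mul(1, Add(Add(Rational(-17, 3), -1807), 2654)) = Mul(1, Add(Rational(-5438, 3), 2654)) = Mul(1, Rational(2524, 3)) = Rational(2524, 3)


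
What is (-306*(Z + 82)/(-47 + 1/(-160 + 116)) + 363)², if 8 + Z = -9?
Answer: 2644549206849/4280761 ≈ 6.1778e+5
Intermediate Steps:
Z = -17 (Z = -8 - 9 = -17)
(-306*(Z + 82)/(-47 + 1/(-160 + 116)) + 363)² = (-306*(-17 + 82)/(-47 + 1/(-160 + 116)) + 363)² = (-306*65/(-47 + 1/(-44)) + 363)² = (-306*65/(-47 - 1/44) + 363)² = (-306/((-2069/44*1/65)) + 363)² = (-306/(-2069/2860) + 363)² = (-306*(-2860/2069) + 363)² = (875160/2069 + 363)² = (1626207/2069)² = 2644549206849/4280761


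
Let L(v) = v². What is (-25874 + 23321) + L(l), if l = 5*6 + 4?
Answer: -1397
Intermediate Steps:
l = 34 (l = 30 + 4 = 34)
(-25874 + 23321) + L(l) = (-25874 + 23321) + 34² = -2553 + 1156 = -1397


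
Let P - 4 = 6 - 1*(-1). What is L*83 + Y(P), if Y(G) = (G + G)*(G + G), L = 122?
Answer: 10610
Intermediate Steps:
P = 11 (P = 4 + (6 - 1*(-1)) = 4 + (6 + 1) = 4 + 7 = 11)
Y(G) = 4*G² (Y(G) = (2*G)*(2*G) = 4*G²)
L*83 + Y(P) = 122*83 + 4*11² = 10126 + 4*121 = 10126 + 484 = 10610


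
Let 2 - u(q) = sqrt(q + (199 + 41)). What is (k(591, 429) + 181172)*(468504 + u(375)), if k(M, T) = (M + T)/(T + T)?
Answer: 12137943817596/143 - 25907766*sqrt(615)/143 ≈ 8.4876e+10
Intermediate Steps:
u(q) = 2 - sqrt(240 + q) (u(q) = 2 - sqrt(q + (199 + 41)) = 2 - sqrt(q + 240) = 2 - sqrt(240 + q))
k(M, T) = (M + T)/(2*T) (k(M, T) = (M + T)/((2*T)) = (M + T)*(1/(2*T)) = (M + T)/(2*T))
(k(591, 429) + 181172)*(468504 + u(375)) = ((1/2)*(591 + 429)/429 + 181172)*(468504 + (2 - sqrt(240 + 375))) = ((1/2)*(1/429)*1020 + 181172)*(468504 + (2 - sqrt(615))) = (170/143 + 181172)*(468506 - sqrt(615)) = 25907766*(468506 - sqrt(615))/143 = 12137943817596/143 - 25907766*sqrt(615)/143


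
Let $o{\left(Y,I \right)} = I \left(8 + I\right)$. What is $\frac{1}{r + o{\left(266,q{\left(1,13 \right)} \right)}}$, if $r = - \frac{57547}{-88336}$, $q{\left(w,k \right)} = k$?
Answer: $\frac{88336}{24173275} \approx 0.0036543$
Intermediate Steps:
$r = \frac{57547}{88336}$ ($r = \left(-57547\right) \left(- \frac{1}{88336}\right) = \frac{57547}{88336} \approx 0.65146$)
$\frac{1}{r + o{\left(266,q{\left(1,13 \right)} \right)}} = \frac{1}{\frac{57547}{88336} + 13 \left(8 + 13\right)} = \frac{1}{\frac{57547}{88336} + 13 \cdot 21} = \frac{1}{\frac{57547}{88336} + 273} = \frac{1}{\frac{24173275}{88336}} = \frac{88336}{24173275}$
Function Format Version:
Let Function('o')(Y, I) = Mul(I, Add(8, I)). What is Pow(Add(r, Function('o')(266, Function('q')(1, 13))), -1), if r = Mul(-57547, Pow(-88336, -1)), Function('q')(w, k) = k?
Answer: Rational(88336, 24173275) ≈ 0.0036543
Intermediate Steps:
r = Rational(57547, 88336) (r = Mul(-57547, Rational(-1, 88336)) = Rational(57547, 88336) ≈ 0.65146)
Pow(Add(r, Function('o')(266, Function('q')(1, 13))), -1) = Pow(Add(Rational(57547, 88336), Mul(13, Add(8, 13))), -1) = Pow(Add(Rational(57547, 88336), Mul(13, 21)), -1) = Pow(Add(Rational(57547, 88336), 273), -1) = Pow(Rational(24173275, 88336), -1) = Rational(88336, 24173275)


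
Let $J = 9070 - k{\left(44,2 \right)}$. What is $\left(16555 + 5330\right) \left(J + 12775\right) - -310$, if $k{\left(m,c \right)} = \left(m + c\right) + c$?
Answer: $477027655$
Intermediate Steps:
$k{\left(m,c \right)} = m + 2 c$ ($k{\left(m,c \right)} = \left(c + m\right) + c = m + 2 c$)
$J = 9022$ ($J = 9070 - \left(44 + 2 \cdot 2\right) = 9070 - \left(44 + 4\right) = 9070 - 48 = 9022$)
$\left(16555 + 5330\right) \left(J + 12775\right) - -310 = \left(16555 + 5330\right) \left(9022 + 12775\right) - -310 = 21885 \cdot 21797 + 310 = 477027345 + 310 = 477027655$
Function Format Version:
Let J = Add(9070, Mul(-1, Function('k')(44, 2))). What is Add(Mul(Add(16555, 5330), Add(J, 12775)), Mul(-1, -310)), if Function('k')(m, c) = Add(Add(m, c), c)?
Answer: 477027655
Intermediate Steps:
Function('k')(m, c) = Add(m, Mul(2, c)) (Function('k')(m, c) = Add(Add(c, m), c) = Add(m, Mul(2, c)))
J = 9022 (J = Add(9070, Mul(-1, Add(44, Mul(2, 2)))) = Add(9070, Mul(-1, Add(44, 4))) = Add(9070, Mul(-1, 48)) = Add(9070, -48) = 9022)
Add(Mul(Add(16555, 5330), Add(J, 12775)), Mul(-1, -310)) = Add(Mul(Add(16555, 5330), Add(9022, 12775)), Mul(-1, -310)) = Add(Mul(21885, 21797), 310) = Add(477027345, 310) = 477027655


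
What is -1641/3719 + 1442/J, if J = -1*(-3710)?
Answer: -51808/985535 ≈ -0.052568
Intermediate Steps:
J = 3710
-1641/3719 + 1442/J = -1641/3719 + 1442/3710 = -1641*1/3719 + 1442*(1/3710) = -1641/3719 + 103/265 = -51808/985535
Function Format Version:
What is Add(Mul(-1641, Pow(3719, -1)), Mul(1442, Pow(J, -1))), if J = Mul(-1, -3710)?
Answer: Rational(-51808, 985535) ≈ -0.052568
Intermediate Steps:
J = 3710
Add(Mul(-1641, Pow(3719, -1)), Mul(1442, Pow(J, -1))) = Add(Mul(-1641, Pow(3719, -1)), Mul(1442, Pow(3710, -1))) = Add(Mul(-1641, Rational(1, 3719)), Mul(1442, Rational(1, 3710))) = Add(Rational(-1641, 3719), Rational(103, 265)) = Rational(-51808, 985535)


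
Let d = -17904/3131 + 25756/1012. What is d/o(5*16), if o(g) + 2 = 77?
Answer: 15630797/59410725 ≈ 0.26310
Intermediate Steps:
d = 15630797/792143 (d = -17904*1/3131 + 25756*(1/1012) = -17904/3131 + 6439/253 = 15630797/792143 ≈ 19.732)
o(g) = 75 (o(g) = -2 + 77 = 75)
d/o(5*16) = (15630797/792143)/75 = (15630797/792143)*(1/75) = 15630797/59410725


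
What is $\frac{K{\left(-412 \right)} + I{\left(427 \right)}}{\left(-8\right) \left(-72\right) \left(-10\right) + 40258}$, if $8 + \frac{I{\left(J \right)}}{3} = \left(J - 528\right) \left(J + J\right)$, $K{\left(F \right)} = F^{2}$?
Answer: $- \frac{44521}{17249} \approx -2.5811$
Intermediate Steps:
$I{\left(J \right)} = -24 + 6 J \left(-528 + J\right)$ ($I{\left(J \right)} = -24 + 3 \left(J - 528\right) \left(J + J\right) = -24 + 3 \left(-528 + J\right) 2 J = -24 + 3 \cdot 2 J \left(-528 + J\right) = -24 + 6 J \left(-528 + J\right)$)
$\frac{K{\left(-412 \right)} + I{\left(427 \right)}}{\left(-8\right) \left(-72\right) \left(-10\right) + 40258} = \frac{\left(-412\right)^{2} - \left(1352760 - 1093974\right)}{\left(-8\right) \left(-72\right) \left(-10\right) + 40258} = \frac{169744 - 258786}{576 \left(-10\right) + 40258} = \frac{169744 - 258786}{-5760 + 40258} = \frac{169744 - 258786}{34498} = \left(-89042\right) \frac{1}{34498} = - \frac{44521}{17249}$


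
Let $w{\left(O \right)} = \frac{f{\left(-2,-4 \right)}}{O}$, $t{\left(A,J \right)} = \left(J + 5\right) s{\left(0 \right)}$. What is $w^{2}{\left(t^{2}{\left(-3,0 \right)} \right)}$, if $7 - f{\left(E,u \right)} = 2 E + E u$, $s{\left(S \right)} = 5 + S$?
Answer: $\frac{9}{390625} \approx 2.304 \cdot 10^{-5}$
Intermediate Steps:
$f{\left(E,u \right)} = 7 - 2 E - E u$ ($f{\left(E,u \right)} = 7 - \left(2 E + E u\right) = 7 - 2 E - E u$)
$t{\left(A,J \right)} = 25 + 5 J$ ($t{\left(A,J \right)} = \left(J + 5\right) \left(5 + 0\right) = \left(5 + J\right) 5 = 25 + 5 J$)
$w{\left(O \right)} = \frac{3}{O}$ ($w{\left(O \right)} = \frac{7 - -4 - \left(-2\right) \left(-4\right)}{O} = \frac{7 + 4 - 8}{O} = \frac{3}{O}$)
$w^{2}{\left(t^{2}{\left(-3,0 \right)} \right)} = \left(\frac{3}{\left(25 + 5 \cdot 0\right)^{2}}\right)^{2} = \left(\frac{3}{\left(25 + 0\right)^{2}}\right)^{2} = \left(\frac{3}{25^{2}}\right)^{2} = \left(\frac{3}{625}\right)^{2} = \frac{9}{390625}$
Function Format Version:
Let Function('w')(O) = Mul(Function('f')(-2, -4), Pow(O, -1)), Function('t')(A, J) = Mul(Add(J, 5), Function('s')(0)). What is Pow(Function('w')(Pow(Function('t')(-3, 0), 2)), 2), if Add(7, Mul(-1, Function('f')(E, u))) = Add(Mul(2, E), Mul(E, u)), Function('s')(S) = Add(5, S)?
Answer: Rational(9, 390625) ≈ 2.3040e-5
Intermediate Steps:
Function('f')(E, u) = Add(7, Mul(-2, E), Mul(-1, E, u)) (Function('f')(E, u) = Add(7, Mul(-1, Add(Mul(2, E), Mul(E, u)))) = Add(7, Add(Mul(-2, E), Mul(-1, E, u))) = Add(7, Mul(-2, E), Mul(-1, E, u)))
Function('t')(A, J) = Add(25, Mul(5, J)) (Function('t')(A, J) = Mul(Add(J, 5), Add(5, 0)) = Mul(Add(5, J), 5) = Add(25, Mul(5, J)))
Function('w')(O) = Mul(3, Pow(O, -1)) (Function('w')(O) = Mul(Add(7, Mul(-2, -2), Mul(-1, -2, -4)), Pow(O, -1)) = Mul(Add(7, 4, -8), Pow(O, -1)) = Mul(3, Pow(O, -1)))
Pow(Function('w')(Pow(Function('t')(-3, 0), 2)), 2) = Pow(Mul(3, Pow(Pow(Add(25, Mul(5, 0)), 2), -1)), 2) = Pow(Mul(3, Pow(Pow(Add(25, 0), 2), -1)), 2) = Pow(Mul(3, Pow(Pow(25, 2), -1)), 2) = Pow(Mul(3, Pow(625, -1)), 2) = Pow(Mul(3, Rational(1, 625)), 2) = Pow(Rational(3, 625), 2) = Rational(9, 390625)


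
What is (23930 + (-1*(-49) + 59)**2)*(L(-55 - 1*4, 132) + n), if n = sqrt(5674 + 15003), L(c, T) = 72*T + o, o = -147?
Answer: 333053058 + 35594*sqrt(20677) ≈ 3.3817e+8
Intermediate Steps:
L(c, T) = -147 + 72*T (L(c, T) = 72*T - 147 = -147 + 72*T)
n = sqrt(20677) ≈ 143.79
(23930 + (-1*(-49) + 59)**2)*(L(-55 - 1*4, 132) + n) = (23930 + (-1*(-49) + 59)**2)*((-147 + 72*132) + sqrt(20677)) = (23930 + (49 + 59)**2)*((-147 + 9504) + sqrt(20677)) = (23930 + 108**2)*(9357 + sqrt(20677)) = (23930 + 11664)*(9357 + sqrt(20677)) = 35594*(9357 + sqrt(20677)) = 333053058 + 35594*sqrt(20677)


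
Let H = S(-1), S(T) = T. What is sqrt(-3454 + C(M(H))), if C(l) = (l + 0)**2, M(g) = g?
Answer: I*sqrt(3453) ≈ 58.762*I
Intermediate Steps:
H = -1
C(l) = l**2
sqrt(-3454 + C(M(H))) = sqrt(-3454 + (-1)**2) = sqrt(-3454 + 1) = sqrt(-3453) = I*sqrt(3453)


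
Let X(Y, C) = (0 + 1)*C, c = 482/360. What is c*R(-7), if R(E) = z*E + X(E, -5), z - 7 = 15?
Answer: -12773/60 ≈ -212.88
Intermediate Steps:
z = 22 (z = 7 + 15 = 22)
c = 241/180 (c = 482*(1/360) = 241/180 ≈ 1.3389)
X(Y, C) = C (X(Y, C) = 1*C = C)
R(E) = -5 + 22*E (R(E) = 22*E - 5 = -5 + 22*E)
c*R(-7) = 241*(-5 + 22*(-7))/180 = 241*(-5 - 154)/180 = (241/180)*(-159) = -12773/60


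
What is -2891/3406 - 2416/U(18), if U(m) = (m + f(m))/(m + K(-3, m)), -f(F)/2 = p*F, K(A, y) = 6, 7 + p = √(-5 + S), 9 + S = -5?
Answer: -165448111/1025206 - 19328*I*√19/903 ≈ -161.38 - 93.299*I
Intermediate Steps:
S = -14 (S = -9 - 5 = -14)
p = -7 + I*√19 (p = -7 + √(-5 - 14) = -7 + √(-19) = -7 + I*√19 ≈ -7.0 + 4.3589*I)
f(F) = -2*F*(-7 + I*√19) (f(F) = -2*(-7 + I*√19)*F = -2*F*(-7 + I*√19))
U(m) = (m + 2*m*(7 - I*√19))/(6 + m) (U(m) = (m + 2*m*(7 - I*√19))/(m + 6) = (m + 2*m*(7 - I*√19))/(6 + m))
-2891/3406 - 2416/U(18) = -2891/3406 - 2416*(6 + 18)/(18*(15 - 2*I*√19)) = -2891*1/3406 - 2416*4/(3*(15 - 2*I*√19)) = -2891/3406 - 2416*4/(3*(15 - 2*I*√19)) = -2891/3406 - 2416/(45/4 - 3*I*√19/2)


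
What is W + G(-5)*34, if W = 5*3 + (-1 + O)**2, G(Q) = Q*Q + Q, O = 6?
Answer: 720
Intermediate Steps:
G(Q) = Q + Q**2 (G(Q) = Q**2 + Q = Q + Q**2)
W = 40 (W = 5*3 + (-1 + 6)**2 = 15 + 5**2 = 15 + 25 = 40)
W + G(-5)*34 = 40 - 5*(1 - 5)*34 = 40 - 5*(-4)*34 = 40 + 20*34 = 40 + 680 = 720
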